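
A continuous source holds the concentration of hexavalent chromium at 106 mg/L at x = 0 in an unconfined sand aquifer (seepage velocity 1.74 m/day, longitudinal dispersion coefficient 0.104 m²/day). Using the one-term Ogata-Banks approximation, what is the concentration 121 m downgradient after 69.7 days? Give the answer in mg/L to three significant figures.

56.1 mg/L

For a continuous step input, C/C₀ ≈ ½·erfc((x−vt)/(2√(Dt))).
vt = 1.74 × 69.7 = 121.278 m and 2√(Dt) = 2√(0.104 × 69.7) = 5.385 m.
Argument (x−vt)/(2√(Dt)) = (121 − 121.278)/5.385 = -0.05162; ½·erfc(-0.05162) = 0.5291.
C = 106 × 0.5291 = 56.1 mg/L.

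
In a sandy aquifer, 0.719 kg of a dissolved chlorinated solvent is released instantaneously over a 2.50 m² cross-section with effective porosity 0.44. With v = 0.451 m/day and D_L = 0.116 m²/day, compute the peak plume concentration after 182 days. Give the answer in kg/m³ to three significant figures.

0.0401 kg/m³

The peak of an instantaneous 1D plume sits at x = vt; there the Gaussian factor is 1 and C_max = M/(n_e·A·√(4πDt)), where n_e·A is the pore area the mass is dissolved in.
√(4πDt) = √(4π × 0.116 × 182) = 16.29 m, so C_max = 0.719/(0.44 × 2.50 × 16.29) = 0.0401 kg/m³.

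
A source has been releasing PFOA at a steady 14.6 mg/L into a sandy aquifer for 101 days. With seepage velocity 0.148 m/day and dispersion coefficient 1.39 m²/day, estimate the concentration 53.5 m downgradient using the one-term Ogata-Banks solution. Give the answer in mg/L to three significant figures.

0.156 mg/L

For a continuous step input, C/C₀ ≈ ½·erfc((x−vt)/(2√(Dt))).
vt = 0.148 × 101 = 14.948 m and 2√(Dt) = 2√(1.39 × 101) = 23.70 m.
Argument (x−vt)/(2√(Dt)) = (53.5 − 14.948)/23.70 = 1.627; ½·erfc(1.627) = 0.01070.
C = 14.6 × 0.01070 = 0.156 mg/L.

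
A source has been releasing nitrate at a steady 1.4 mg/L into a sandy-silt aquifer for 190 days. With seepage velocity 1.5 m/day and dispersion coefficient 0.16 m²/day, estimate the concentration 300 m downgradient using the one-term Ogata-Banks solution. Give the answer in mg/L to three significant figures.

0.0381 mg/L

For a continuous step input, C/C₀ ≈ ½·erfc((x−vt)/(2√(Dt))).
vt = 1.5 × 190 = 285 m and 2√(Dt) = 2√(0.16 × 190) = 11.03 m.
Argument (x−vt)/(2√(Dt)) = (300 − 285)/11.03 = 1.360; ½·erfc(1.360) = 0.02722.
C = 1.4 × 0.02722 = 0.0381 mg/L.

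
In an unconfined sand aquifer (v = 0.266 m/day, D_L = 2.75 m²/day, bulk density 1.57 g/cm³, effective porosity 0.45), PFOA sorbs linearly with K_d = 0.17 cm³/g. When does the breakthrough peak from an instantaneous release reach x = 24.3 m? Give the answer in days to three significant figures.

96.2 days

Retardation factor R = 1 + ρ_b·K_d/n = 1 + 1.57 × 0.17/0.45 = 1.593.
Sorption retards both mechanisms: v_R = v/R = 0.1670 m/day, D_R = D/R = 1.726 m²/day.
Peak time from v_R²t² + 2D_R t − x² = 0: t = (√(D_R² + v_R²x²) − D_R)/v_R².
√(D_R² + v_R²x²) = √(1.726² + 0.1670² × 24.3²) = 4.410; v_R² = 0.02789.
t = (4.410 − 1.726)/0.02789 = 96.2 days.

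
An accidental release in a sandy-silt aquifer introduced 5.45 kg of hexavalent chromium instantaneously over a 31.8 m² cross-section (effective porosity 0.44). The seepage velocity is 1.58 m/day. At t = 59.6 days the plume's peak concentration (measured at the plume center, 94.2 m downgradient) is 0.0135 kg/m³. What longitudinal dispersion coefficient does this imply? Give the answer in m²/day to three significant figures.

1.11 m²/day

At the plume center C_max = M/(n_e·A·√(4πDt)), so D = M²/(4πt·(n_e·A·C_max)²).
n_e·A·C_max = 0.44 × 31.8 × 0.0135 = 0.1889 kg/m.
D = 5.45²/(4π × 59.6 × 0.1889²) = 1.11 m²/day.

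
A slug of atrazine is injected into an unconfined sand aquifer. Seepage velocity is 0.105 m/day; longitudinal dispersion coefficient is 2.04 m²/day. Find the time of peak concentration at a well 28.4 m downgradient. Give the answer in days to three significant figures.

143 days

For the 1D instantaneous-source solution, setting ∂C/∂t = 0 at fixed x gives v²t² + 2Dt − x² = 0, so t = (√(D² + v²x²) − D)/v².
√(D² + v²x²) = √(2.04² + 0.105² × 28.4²) = 3.613; v² = 0.011025.
t = (3.613 − 2.04)/0.011025 = 143 days (vs. the pure-advection estimate x/v = 270 d).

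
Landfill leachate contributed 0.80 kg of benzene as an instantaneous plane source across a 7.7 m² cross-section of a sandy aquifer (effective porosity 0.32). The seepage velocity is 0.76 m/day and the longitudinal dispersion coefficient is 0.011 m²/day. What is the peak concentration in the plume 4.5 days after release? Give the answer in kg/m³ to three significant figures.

The peak of an instantaneous 1D plume sits at x = vt; there the Gaussian factor is 1 and C_max = M/(n_e·A·√(4πDt)), where n_e·A is the pore area the mass is dissolved in.
√(4πDt) = √(4π × 0.011 × 4.5) = 0.7887 m, so C_max = 0.80/(0.32 × 7.7 × 0.7887) = 0.412 kg/m³.

0.412 kg/m³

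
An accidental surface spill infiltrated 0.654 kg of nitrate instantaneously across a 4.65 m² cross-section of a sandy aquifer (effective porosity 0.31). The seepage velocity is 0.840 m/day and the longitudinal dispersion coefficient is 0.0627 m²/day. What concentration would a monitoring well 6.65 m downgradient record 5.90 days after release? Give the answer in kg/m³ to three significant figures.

0.0303 kg/m³

For an instantaneous plane source, C(x,t) = M/(n_e·A·√(4πDt)) · exp(−(x−vt)²/(4Dt)), with n_e·A the pore (flow) area.
Plume center vt = 0.840 × 5.90 = 4.956 m, so the well at 6.65 m is 1.694 m downgradient of the peak.
√(4πDt) = 2.156 m, giving peak height M/(n_e·A·√(4πDt)) = 0.654/(0.31 × 4.65 × 2.156) = 0.2104 kg/m³.
(x−vt)²/(4Dt) = (1.694)²/(4 × 0.0627 × 5.90) = 1.939; exp(−1.939) = 0.1438.
C = 0.2104 × 0.1438 = 0.0303 kg/m³.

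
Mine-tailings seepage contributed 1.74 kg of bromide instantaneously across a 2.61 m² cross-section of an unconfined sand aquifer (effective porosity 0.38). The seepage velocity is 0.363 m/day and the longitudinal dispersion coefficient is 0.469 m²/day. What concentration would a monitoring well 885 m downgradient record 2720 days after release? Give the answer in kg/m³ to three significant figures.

For an instantaneous plane source, C(x,t) = M/(n_e·A·√(4πDt)) · exp(−(x−vt)²/(4Dt)), with n_e·A the pore (flow) area.
Plume center vt = 0.363 × 2720 = 987.36 m, so the well at 885 m is 102.36 m upgradient of the peak.
√(4πDt) = 126.6 m, giving peak height M/(n_e·A·√(4πDt)) = 1.74/(0.38 × 2.61 × 126.6) = 0.01386 kg/m³.
(x−vt)²/(4Dt) = (-102.36)²/(4 × 0.469 × 2720) = 2.053; exp(−2.053) = 0.1283.
C = 0.01386 × 0.1283 = 0.00178 kg/m³.

0.00178 kg/m³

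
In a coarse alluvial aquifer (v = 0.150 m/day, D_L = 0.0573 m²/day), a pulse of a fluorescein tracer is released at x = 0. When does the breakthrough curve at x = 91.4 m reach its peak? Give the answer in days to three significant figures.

607 days

For the 1D instantaneous-source solution, setting ∂C/∂t = 0 at fixed x gives v²t² + 2Dt − x² = 0, so t = (√(D² + v²x²) − D)/v².
√(D² + v²x²) = √(0.0573² + 0.150² × 91.4²) = 13.71; v² = 0.0225.
t = (13.71 − 0.0573)/0.0225 = 607 days (vs. the pure-advection estimate x/v = 609 d).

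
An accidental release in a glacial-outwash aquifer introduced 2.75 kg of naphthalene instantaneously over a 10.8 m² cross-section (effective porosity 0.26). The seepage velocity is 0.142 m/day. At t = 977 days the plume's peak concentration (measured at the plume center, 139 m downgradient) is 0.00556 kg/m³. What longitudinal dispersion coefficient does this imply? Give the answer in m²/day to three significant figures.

2.53 m²/day

At the plume center C_max = M/(n_e·A·√(4πDt)), so D = M²/(4πt·(n_e·A·C_max)²).
n_e·A·C_max = 0.26 × 10.8 × 0.00556 = 0.01561 kg/m.
D = 2.75²/(4π × 977 × 0.01561²) = 2.53 m²/day.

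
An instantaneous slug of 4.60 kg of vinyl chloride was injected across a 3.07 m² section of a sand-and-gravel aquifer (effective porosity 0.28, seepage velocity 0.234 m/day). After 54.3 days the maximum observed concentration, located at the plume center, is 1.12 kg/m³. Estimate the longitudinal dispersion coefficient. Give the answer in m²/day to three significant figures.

0.0335 m²/day

At the plume center C_max = M/(n_e·A·√(4πDt)), so D = M²/(4πt·(n_e·A·C_max)²).
n_e·A·C_max = 0.28 × 3.07 × 1.12 = 0.9628 kg/m.
D = 4.60²/(4π × 54.3 × 0.9628²) = 0.0335 m²/day.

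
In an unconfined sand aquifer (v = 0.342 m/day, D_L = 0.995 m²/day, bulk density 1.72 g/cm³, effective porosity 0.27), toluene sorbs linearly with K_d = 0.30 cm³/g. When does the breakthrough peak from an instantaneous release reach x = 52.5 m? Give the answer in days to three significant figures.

423 days

Retardation factor R = 1 + ρ_b·K_d/n = 1 + 1.72 × 0.30/0.27 = 2.911.
Sorption retards both mechanisms: v_R = v/R = 0.1175 m/day, D_R = D/R = 0.3418 m²/day.
Peak time from v_R²t² + 2D_R t − x² = 0: t = (√(D_R² + v_R²x²) − D_R)/v_R².
√(D_R² + v_R²x²) = √(0.3418² + 0.1175² × 52.5²) = 6.178; v_R² = 0.01381.
t = (6.178 − 0.3418)/0.01381 = 423 days.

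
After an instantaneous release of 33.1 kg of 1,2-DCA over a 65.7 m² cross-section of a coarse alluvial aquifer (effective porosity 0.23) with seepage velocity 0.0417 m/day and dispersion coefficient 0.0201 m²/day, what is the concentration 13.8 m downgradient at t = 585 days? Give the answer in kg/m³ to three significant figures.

0.0166 kg/m³

For an instantaneous plane source, C(x,t) = M/(n_e·A·√(4πDt)) · exp(−(x−vt)²/(4Dt)), with n_e·A the pore (flow) area.
Plume center vt = 0.0417 × 585 = 24.3945 m, so the well at 13.8 m is 10.5945 m upgradient of the peak.
√(4πDt) = 12.16 m, giving peak height M/(n_e·A·√(4πDt)) = 33.1/(0.23 × 65.7 × 12.16) = 0.1801 kg/m³.
(x−vt)²/(4Dt) = (-10.5945)²/(4 × 0.0201 × 585) = 2.386; exp(−2.386) = 0.09200.
C = 0.1801 × 0.09200 = 0.0166 kg/m³.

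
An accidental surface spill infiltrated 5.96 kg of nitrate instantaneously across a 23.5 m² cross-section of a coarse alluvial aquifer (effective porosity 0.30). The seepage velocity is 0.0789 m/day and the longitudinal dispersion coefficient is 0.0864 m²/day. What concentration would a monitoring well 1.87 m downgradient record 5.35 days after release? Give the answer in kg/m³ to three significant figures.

0.113 kg/m³

For an instantaneous plane source, C(x,t) = M/(n_e·A·√(4πDt)) · exp(−(x−vt)²/(4Dt)), with n_e·A the pore (flow) area.
Plume center vt = 0.0789 × 5.35 = 0.422115 m, so the well at 1.87 m is 1.447885 m downgradient of the peak.
√(4πDt) = 2.410 m, giving peak height M/(n_e·A·√(4πDt)) = 5.96/(0.30 × 23.5 × 2.410) = 0.3508 kg/m³.
(x−vt)²/(4Dt) = (1.447885)²/(4 × 0.0864 × 5.35) = 1.134; exp(−1.134) = 0.3217.
C = 0.3508 × 0.3217 = 0.113 kg/m³.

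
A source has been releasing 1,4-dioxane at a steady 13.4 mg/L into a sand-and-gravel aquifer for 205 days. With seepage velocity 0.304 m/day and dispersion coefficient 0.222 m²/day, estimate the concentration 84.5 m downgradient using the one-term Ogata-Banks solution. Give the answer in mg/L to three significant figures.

0.135 mg/L

For a continuous step input, C/C₀ ≈ ½·erfc((x−vt)/(2√(Dt))).
vt = 0.304 × 205 = 62.32 m and 2√(Dt) = 2√(0.222 × 205) = 13.49 m.
Argument (x−vt)/(2√(Dt)) = (84.5 − 62.32)/13.49 = 1.644; ½·erfc(1.644) = 0.01004.
C = 13.4 × 0.01004 = 0.135 mg/L.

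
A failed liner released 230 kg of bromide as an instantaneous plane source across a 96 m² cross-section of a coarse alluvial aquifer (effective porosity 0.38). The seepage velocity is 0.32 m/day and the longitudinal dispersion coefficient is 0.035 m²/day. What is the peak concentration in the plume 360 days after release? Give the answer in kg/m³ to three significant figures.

The peak of an instantaneous 1D plume sits at x = vt; there the Gaussian factor is 1 and C_max = M/(n_e·A·√(4πDt)), where n_e·A is the pore area the mass is dissolved in.
√(4πDt) = √(4π × 0.035 × 360) = 12.58 m, so C_max = 230/(0.38 × 96 × 12.58) = 0.501 kg/m³.

0.501 kg/m³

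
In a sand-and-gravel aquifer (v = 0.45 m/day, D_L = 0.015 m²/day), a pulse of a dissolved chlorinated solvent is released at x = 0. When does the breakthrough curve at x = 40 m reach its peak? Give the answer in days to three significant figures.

88.8 days

For the 1D instantaneous-source solution, setting ∂C/∂t = 0 at fixed x gives v²t² + 2Dt − x² = 0, so t = (√(D² + v²x²) − D)/v².
√(D² + v²x²) = √(0.015² + 0.45² × 40²) = 18.00; v² = 0.2025.
t = (18.00 − 0.015)/0.2025 = 88.8 days (vs. the pure-advection estimate x/v = 88.9 d).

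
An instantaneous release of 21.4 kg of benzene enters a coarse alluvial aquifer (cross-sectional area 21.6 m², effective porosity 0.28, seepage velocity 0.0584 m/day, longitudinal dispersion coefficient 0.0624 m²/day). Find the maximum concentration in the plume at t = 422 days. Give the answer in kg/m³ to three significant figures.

The peak of an instantaneous 1D plume sits at x = vt; there the Gaussian factor is 1 and C_max = M/(n_e·A·√(4πDt)), where n_e·A is the pore area the mass is dissolved in.
√(4πDt) = √(4π × 0.0624 × 422) = 18.19 m, so C_max = 21.4/(0.28 × 21.6 × 18.19) = 0.195 kg/m³.

0.195 kg/m³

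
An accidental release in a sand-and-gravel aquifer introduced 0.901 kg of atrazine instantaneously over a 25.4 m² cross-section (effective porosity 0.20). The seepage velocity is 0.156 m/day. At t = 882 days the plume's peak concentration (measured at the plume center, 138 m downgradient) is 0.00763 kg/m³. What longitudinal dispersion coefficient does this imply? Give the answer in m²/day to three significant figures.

0.0488 m²/day

At the plume center C_max = M/(n_e·A·√(4πDt)), so D = M²/(4πt·(n_e·A·C_max)²).
n_e·A·C_max = 0.20 × 25.4 × 0.00763 = 0.03876 kg/m.
D = 0.901²/(4π × 882 × 0.03876²) = 0.0488 m²/day.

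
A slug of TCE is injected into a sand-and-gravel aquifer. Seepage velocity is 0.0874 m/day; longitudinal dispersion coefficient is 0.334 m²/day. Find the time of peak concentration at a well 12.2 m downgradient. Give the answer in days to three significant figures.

For the 1D instantaneous-source solution, setting ∂C/∂t = 0 at fixed x gives v²t² + 2Dt − x² = 0, so t = (√(D² + v²x²) − D)/v².
√(D² + v²x²) = √(0.334² + 0.0874² × 12.2²) = 1.117; v² = 0.00763876.
t = (1.117 − 0.334)/0.00763876 = 103 days (vs. the pure-advection estimate x/v = 140 d).

103 days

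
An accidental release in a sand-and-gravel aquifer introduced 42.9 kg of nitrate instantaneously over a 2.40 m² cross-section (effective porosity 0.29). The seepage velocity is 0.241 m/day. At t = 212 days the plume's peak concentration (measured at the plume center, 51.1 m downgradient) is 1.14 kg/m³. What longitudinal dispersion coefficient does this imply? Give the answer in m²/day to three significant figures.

At the plume center C_max = M/(n_e·A·√(4πDt)), so D = M²/(4πt·(n_e·A·C_max)²).
n_e·A·C_max = 0.29 × 2.40 × 1.14 = 0.7934 kg/m.
D = 42.9²/(4π × 212 × 0.7934²) = 1.10 m²/day.

1.10 m²/day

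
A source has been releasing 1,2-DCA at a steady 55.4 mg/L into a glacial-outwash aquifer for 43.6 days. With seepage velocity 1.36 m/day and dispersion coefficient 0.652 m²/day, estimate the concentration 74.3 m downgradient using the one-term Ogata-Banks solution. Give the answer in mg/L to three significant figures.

1.29 mg/L

For a continuous step input, C/C₀ ≈ ½·erfc((x−vt)/(2√(Dt))).
vt = 1.36 × 43.6 = 59.296 m and 2√(Dt) = 2√(0.652 × 43.6) = 10.66 m.
Argument (x−vt)/(2√(Dt)) = (74.3 − 59.296)/10.66 = 1.408; ½·erfc(1.408) = 0.02323.
C = 55.4 × 0.02323 = 1.29 mg/L.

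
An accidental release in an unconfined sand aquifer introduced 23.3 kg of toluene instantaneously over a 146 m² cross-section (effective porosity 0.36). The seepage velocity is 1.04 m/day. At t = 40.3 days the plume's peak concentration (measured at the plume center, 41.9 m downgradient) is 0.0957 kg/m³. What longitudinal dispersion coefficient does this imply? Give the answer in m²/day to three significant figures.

At the plume center C_max = M/(n_e·A·√(4πDt)), so D = M²/(4πt·(n_e·A·C_max)²).
n_e·A·C_max = 0.36 × 146 × 0.0957 = 5.030 kg/m.
D = 23.3²/(4π × 40.3 × 5.030²) = 0.0424 m²/day.

0.0424 m²/day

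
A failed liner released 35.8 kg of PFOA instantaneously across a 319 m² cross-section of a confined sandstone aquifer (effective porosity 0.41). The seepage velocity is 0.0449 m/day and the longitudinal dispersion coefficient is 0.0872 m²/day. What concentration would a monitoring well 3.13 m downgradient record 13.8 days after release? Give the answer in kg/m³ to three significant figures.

0.0190 kg/m³

For an instantaneous plane source, C(x,t) = M/(n_e·A·√(4πDt)) · exp(−(x−vt)²/(4Dt)), with n_e·A the pore (flow) area.
Plume center vt = 0.0449 × 13.8 = 0.61962 m, so the well at 3.13 m is 2.51038 m downgradient of the peak.
√(4πDt) = 3.889 m, giving peak height M/(n_e·A·√(4πDt)) = 35.8/(0.41 × 319 × 3.889) = 0.07038 kg/m³.
(x−vt)²/(4Dt) = (2.51038)²/(4 × 0.0872 × 13.8) = 1.309; exp(−1.309) = 0.2701.
C = 0.07038 × 0.2701 = 0.0190 kg/m³.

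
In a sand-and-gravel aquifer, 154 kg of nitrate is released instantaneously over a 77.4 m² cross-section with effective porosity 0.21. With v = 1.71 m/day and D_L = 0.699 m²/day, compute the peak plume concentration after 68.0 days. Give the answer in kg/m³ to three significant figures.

The peak of an instantaneous 1D plume sits at x = vt; there the Gaussian factor is 1 and C_max = M/(n_e·A·√(4πDt)), where n_e·A is the pore area the mass is dissolved in.
√(4πDt) = √(4π × 0.699 × 68.0) = 24.44 m, so C_max = 154/(0.21 × 77.4 × 24.44) = 0.388 kg/m³.

0.388 kg/m³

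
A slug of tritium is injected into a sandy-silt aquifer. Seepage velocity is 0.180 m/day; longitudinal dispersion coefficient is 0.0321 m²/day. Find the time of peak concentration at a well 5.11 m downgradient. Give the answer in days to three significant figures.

27.4 days

For the 1D instantaneous-source solution, setting ∂C/∂t = 0 at fixed x gives v²t² + 2Dt − x² = 0, so t = (√(D² + v²x²) − D)/v².
√(D² + v²x²) = √(0.0321² + 0.180² × 5.11²) = 0.9204; v² = 0.0324.
t = (0.9204 − 0.0321)/0.0324 = 27.4 days (vs. the pure-advection estimate x/v = 28.4 d).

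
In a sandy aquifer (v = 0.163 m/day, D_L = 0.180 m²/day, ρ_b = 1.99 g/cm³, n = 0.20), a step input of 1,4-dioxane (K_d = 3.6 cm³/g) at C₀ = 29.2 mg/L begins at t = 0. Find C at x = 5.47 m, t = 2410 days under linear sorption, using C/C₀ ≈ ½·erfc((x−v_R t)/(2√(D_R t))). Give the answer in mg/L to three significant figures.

Retardation factor R = 1 + ρ_b·K_d/n = 1 + 1.99 × 3.6/0.20 = 36.82.
Sorption retards both mechanisms: v_R = v/R = 0.004427 m/day, D_R = D/R = 0.004889 m²/day.
v_R·t = 0.004427 × 2410 = 10.66907 m; 2√(D_R t) = 6.865 m; argument = (5.47 − 10.66907)/6.865 = -0.7573.
C = C₀ × ½·erfc(-0.7573) = 29.2 × 0.8579 = 25.1 mg/L.

25.1 mg/L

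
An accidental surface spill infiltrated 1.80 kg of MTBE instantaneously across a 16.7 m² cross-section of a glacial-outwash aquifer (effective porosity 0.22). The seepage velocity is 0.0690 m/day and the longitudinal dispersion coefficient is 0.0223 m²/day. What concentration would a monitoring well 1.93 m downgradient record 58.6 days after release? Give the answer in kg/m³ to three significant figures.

0.0514 kg/m³

For an instantaneous plane source, C(x,t) = M/(n_e·A·√(4πDt)) · exp(−(x−vt)²/(4Dt)), with n_e·A the pore (flow) area.
Plume center vt = 0.0690 × 58.6 = 4.0434 m, so the well at 1.93 m is 2.1134 m upgradient of the peak.
√(4πDt) = 4.052 m, giving peak height M/(n_e·A·√(4πDt)) = 1.80/(0.22 × 16.7 × 4.052) = 0.1209 kg/m³.
(x−vt)²/(4Dt) = (-2.1134)²/(4 × 0.0223 × 58.6) = 0.8545; exp(−0.8545) = 0.4255.
C = 0.1209 × 0.4255 = 0.0514 kg/m³.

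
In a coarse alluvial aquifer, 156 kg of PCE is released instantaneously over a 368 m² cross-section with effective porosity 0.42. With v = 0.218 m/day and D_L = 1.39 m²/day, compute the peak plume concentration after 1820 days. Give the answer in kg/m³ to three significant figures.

The peak of an instantaneous 1D plume sits at x = vt; there the Gaussian factor is 1 and C_max = M/(n_e·A·√(4πDt)), where n_e·A is the pore area the mass is dissolved in.
√(4πDt) = √(4π × 1.39 × 1820) = 178.3 m, so C_max = 156/(0.42 × 368 × 178.3) = 0.00566 kg/m³.

0.00566 kg/m³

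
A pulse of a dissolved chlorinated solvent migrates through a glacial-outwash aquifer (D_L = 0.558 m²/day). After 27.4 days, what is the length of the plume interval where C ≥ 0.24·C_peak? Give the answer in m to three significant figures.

The plume is Gaussian with σ = √(2Dt) = √(2 × 0.558 × 27.4) = 5.530 m.
C/C_peak = exp(−Δx²/(2σ²)) = 0.24 ⇒ Δx = σ·√(−2 ln 0.24) = 5.530 × 1.689 = 9.340 m.
Width = 2Δx = 18.7 m.

18.7 m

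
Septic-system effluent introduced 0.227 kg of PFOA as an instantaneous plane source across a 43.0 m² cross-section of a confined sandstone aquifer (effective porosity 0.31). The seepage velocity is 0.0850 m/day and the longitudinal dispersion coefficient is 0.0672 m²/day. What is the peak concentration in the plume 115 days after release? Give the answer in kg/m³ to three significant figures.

The peak of an instantaneous 1D plume sits at x = vt; there the Gaussian factor is 1 and C_max = M/(n_e·A·√(4πDt)), where n_e·A is the pore area the mass is dissolved in.
√(4πDt) = √(4π × 0.0672 × 115) = 9.855 m, so C_max = 0.227/(0.31 × 43.0 × 9.855) = 0.00173 kg/m³.

0.00173 kg/m³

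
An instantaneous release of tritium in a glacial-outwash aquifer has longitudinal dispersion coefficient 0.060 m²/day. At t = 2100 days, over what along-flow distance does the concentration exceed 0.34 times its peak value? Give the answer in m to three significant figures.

46.6 m

The plume is Gaussian with σ = √(2Dt) = √(2 × 0.060 × 2100) = 15.87 m.
C/C_peak = exp(−Δx²/(2σ²)) = 0.34 ⇒ Δx = σ·√(−2 ln 0.34) = 15.87 × 1.469 = 23.31 m.
Width = 2Δx = 46.6 m.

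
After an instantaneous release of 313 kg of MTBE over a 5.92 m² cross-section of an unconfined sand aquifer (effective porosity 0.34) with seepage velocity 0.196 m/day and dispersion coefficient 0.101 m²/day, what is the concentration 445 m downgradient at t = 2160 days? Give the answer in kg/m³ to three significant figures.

For an instantaneous plane source, C(x,t) = M/(n_e·A·√(4πDt)) · exp(−(x−vt)²/(4Dt)), with n_e·A the pore (flow) area.
Plume center vt = 0.196 × 2160 = 423.36 m, so the well at 445 m is 21.64 m downgradient of the peak.
√(4πDt) = 52.36 m, giving peak height M/(n_e·A·√(4πDt)) = 313/(0.34 × 5.92 × 52.36) = 2.970 kg/m³.
(x−vt)²/(4Dt) = (21.64)²/(4 × 0.101 × 2160) = 0.5366; exp(−0.5366) = 0.5847.
C = 2.970 × 0.5847 = 1.74 kg/m³.

1.74 kg/m³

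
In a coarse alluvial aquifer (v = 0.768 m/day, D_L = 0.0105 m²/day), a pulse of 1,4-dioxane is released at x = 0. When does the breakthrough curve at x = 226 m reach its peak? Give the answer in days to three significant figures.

For the 1D instantaneous-source solution, setting ∂C/∂t = 0 at fixed x gives v²t² + 2Dt − x² = 0, so t = (√(D² + v²x²) − D)/v².
√(D² + v²x²) = √(0.0105² + 0.768² × 226²) = 173.6; v² = 0.589824.
t = (173.6 − 0.0105)/0.589824 = 294 days (vs. the pure-advection estimate x/v = 294 d).

294 days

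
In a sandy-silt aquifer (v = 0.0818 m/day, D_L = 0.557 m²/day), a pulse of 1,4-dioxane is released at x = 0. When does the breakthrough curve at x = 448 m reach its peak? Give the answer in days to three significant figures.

5390 days

For the 1D instantaneous-source solution, setting ∂C/∂t = 0 at fixed x gives v²t² + 2Dt − x² = 0, so t = (√(D² + v²x²) − D)/v².
√(D² + v²x²) = √(0.557² + 0.0818² × 448²) = 36.65; v² = 0.00669124.
t = (36.65 − 0.557)/0.00669124 = 5390 days (vs. the pure-advection estimate x/v = 5480 d).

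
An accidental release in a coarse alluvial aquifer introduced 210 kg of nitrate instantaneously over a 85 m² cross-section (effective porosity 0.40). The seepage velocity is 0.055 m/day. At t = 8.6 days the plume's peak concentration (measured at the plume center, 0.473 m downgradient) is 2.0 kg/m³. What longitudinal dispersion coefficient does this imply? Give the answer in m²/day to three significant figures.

0.0882 m²/day

At the plume center C_max = M/(n_e·A·√(4πDt)), so D = M²/(4πt·(n_e·A·C_max)²).
n_e·A·C_max = 0.40 × 85 × 2.0 = 68.00 kg/m.
D = 210²/(4π × 8.6 × 68.00²) = 0.0882 m²/day.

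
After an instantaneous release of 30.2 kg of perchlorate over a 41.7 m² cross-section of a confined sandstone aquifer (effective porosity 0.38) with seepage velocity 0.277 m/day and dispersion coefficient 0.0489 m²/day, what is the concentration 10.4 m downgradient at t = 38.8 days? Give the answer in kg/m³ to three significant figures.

For an instantaneous plane source, C(x,t) = M/(n_e·A·√(4πDt)) · exp(−(x−vt)²/(4Dt)), with n_e·A the pore (flow) area.
Plume center vt = 0.277 × 38.8 = 10.7476 m, so the well at 10.4 m is 0.3476 m upgradient of the peak.
√(4πDt) = 4.883 m, giving peak height M/(n_e·A·√(4πDt)) = 30.2/(0.38 × 41.7 × 4.883) = 0.3903 kg/m³.
(x−vt)²/(4Dt) = (-0.3476)²/(4 × 0.0489 × 38.8) = 0.01592; exp(−0.01592) = 0.9842.
C = 0.3903 × 0.9842 = 0.384 kg/m³.

0.384 kg/m³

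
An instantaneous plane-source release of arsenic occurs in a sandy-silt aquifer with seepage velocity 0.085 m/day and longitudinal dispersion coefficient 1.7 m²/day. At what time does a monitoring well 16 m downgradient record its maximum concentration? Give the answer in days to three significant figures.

For the 1D instantaneous-source solution, setting ∂C/∂t = 0 at fixed x gives v²t² + 2Dt − x² = 0, so t = (√(D² + v²x²) − D)/v².
√(D² + v²x²) = √(1.7² + 0.085² × 16²) = 2.177; v² = 0.007225.
t = (2.177 − 1.7)/0.007225 = 66.0 days (vs. the pure-advection estimate x/v = 188 d).

66.0 days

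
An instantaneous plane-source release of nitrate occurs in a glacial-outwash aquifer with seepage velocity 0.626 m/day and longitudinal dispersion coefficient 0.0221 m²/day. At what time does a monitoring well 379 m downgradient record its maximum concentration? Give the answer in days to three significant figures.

605 days

For the 1D instantaneous-source solution, setting ∂C/∂t = 0 at fixed x gives v²t² + 2Dt − x² = 0, so t = (√(D² + v²x²) − D)/v².
√(D² + v²x²) = √(0.0221² + 0.626² × 379²) = 237.3; v² = 0.391876.
t = (237.3 − 0.0221)/0.391876 = 605 days (vs. the pure-advection estimate x/v = 605 d).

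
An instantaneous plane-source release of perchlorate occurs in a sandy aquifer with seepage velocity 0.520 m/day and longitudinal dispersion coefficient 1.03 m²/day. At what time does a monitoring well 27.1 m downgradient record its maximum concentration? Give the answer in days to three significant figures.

For the 1D instantaneous-source solution, setting ∂C/∂t = 0 at fixed x gives v²t² + 2Dt − x² = 0, so t = (√(D² + v²x²) − D)/v².
√(D² + v²x²) = √(1.03² + 0.520² × 27.1²) = 14.13; v² = 0.2704.
t = (14.13 − 1.03)/0.2704 = 48.4 days (vs. the pure-advection estimate x/v = 52.1 d).

48.4 days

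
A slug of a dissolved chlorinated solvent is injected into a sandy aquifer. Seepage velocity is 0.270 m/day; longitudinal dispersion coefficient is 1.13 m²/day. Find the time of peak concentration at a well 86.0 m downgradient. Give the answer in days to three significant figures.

For the 1D instantaneous-source solution, setting ∂C/∂t = 0 at fixed x gives v²t² + 2Dt − x² = 0, so t = (√(D² + v²x²) − D)/v².
√(D² + v²x²) = √(1.13² + 0.270² × 86.0²) = 23.25; v² = 0.0729.
t = (23.25 − 1.13)/0.0729 = 303 days (vs. the pure-advection estimate x/v = 319 d).

303 days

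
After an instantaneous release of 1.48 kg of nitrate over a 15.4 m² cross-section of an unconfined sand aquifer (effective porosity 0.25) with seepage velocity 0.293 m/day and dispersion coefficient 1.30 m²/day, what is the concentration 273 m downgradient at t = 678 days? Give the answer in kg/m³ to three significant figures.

For an instantaneous plane source, C(x,t) = M/(n_e·A·√(4πDt)) · exp(−(x−vt)²/(4Dt)), with n_e·A the pore (flow) area.
Plume center vt = 0.293 × 678 = 198.654 m, so the well at 273 m is 74.346 m downgradient of the peak.
√(4πDt) = 105.2 m, giving peak height M/(n_e·A·√(4πDt)) = 1.48/(0.25 × 15.4 × 105.2) = 0.003654 kg/m³.
(x−vt)²/(4Dt) = (74.346)²/(4 × 1.30 × 678) = 1.568; exp(−1.568) = 0.2085.
C = 0.003654 × 0.2085 = 0.000762 kg/m³.

0.000762 kg/m³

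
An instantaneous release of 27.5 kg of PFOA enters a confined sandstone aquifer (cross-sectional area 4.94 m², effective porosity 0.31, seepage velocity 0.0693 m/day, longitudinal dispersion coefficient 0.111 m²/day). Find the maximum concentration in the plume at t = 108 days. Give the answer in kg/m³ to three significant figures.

1.46 kg/m³

The peak of an instantaneous 1D plume sits at x = vt; there the Gaussian factor is 1 and C_max = M/(n_e·A·√(4πDt)), where n_e·A is the pore area the mass is dissolved in.
√(4πDt) = √(4π × 0.111 × 108) = 12.27 m, so C_max = 27.5/(0.31 × 4.94 × 12.27) = 1.46 kg/m³.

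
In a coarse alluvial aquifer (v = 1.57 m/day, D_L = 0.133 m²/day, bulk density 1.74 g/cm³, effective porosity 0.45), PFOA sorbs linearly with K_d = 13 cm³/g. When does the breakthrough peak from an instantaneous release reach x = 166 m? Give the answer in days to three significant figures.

5420 days

Retardation factor R = 1 + ρ_b·K_d/n = 1 + 1.74 × 13/0.45 = 51.27.
Sorption retards both mechanisms: v_R = v/R = 0.03062 m/day, D_R = D/R = 0.002594 m²/day.
Peak time from v_R²t² + 2D_R t − x² = 0: t = (√(D_R² + v_R²x²) − D_R)/v_R².
√(D_R² + v_R²x²) = √(0.002594² + 0.03062² × 166²) = 5.083; v_R² = 0.0009376.
t = (5.083 − 0.002594)/0.0009376 = 5420 days.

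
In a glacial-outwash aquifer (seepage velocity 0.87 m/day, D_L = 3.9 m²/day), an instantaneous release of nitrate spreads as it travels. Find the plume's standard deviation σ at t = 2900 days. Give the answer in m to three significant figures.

Dispersive spreading gives a Gaussian with σ² = 2Dt; advection only shifts the center.
σ = √(2 × 3.9 × 2900) = 150 m.

150 m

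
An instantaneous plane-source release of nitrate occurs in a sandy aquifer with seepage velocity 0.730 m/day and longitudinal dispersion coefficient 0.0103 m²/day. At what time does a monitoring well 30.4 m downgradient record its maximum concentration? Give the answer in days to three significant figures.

41.6 days

For the 1D instantaneous-source solution, setting ∂C/∂t = 0 at fixed x gives v²t² + 2Dt − x² = 0, so t = (√(D² + v²x²) − D)/v².
√(D² + v²x²) = √(0.0103² + 0.730² × 30.4²) = 22.19; v² = 0.5329.
t = (22.19 − 0.0103)/0.5329 = 41.6 days (vs. the pure-advection estimate x/v = 41.6 d).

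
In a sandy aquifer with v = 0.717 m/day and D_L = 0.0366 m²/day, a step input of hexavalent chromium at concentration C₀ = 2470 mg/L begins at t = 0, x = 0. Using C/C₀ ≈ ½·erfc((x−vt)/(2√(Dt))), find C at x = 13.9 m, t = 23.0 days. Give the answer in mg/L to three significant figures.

2410 mg/L

For a continuous step input, C/C₀ ≈ ½·erfc((x−vt)/(2√(Dt))).
vt = 0.717 × 23.0 = 16.491 m and 2√(Dt) = 2√(0.0366 × 23.0) = 1.835 m.
Argument (x−vt)/(2√(Dt)) = (13.9 − 16.491)/1.835 = -1.412; ½·erfc(-1.412) = 0.9771.
C = 2470 × 0.9771 = 2410 mg/L.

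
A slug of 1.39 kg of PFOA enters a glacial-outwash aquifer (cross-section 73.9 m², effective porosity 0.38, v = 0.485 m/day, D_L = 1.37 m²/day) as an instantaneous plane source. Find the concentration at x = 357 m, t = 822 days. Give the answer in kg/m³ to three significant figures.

For an instantaneous plane source, C(x,t) = M/(n_e·A·√(4πDt)) · exp(−(x−vt)²/(4Dt)), with n_e·A the pore (flow) area.
Plume center vt = 0.485 × 822 = 398.67 m, so the well at 357 m is 41.67 m upgradient of the peak.
√(4πDt) = 119.0 m, giving peak height M/(n_e·A·√(4πDt)) = 1.39/(0.38 × 73.9 × 119.0) = 0.0004159 kg/m³.
(x−vt)²/(4Dt) = (-41.67)²/(4 × 1.37 × 822) = 0.3855; exp(−0.3855) = 0.6801.
C = 0.0004159 × 0.6801 = 0.000283 kg/m³.

0.000283 kg/m³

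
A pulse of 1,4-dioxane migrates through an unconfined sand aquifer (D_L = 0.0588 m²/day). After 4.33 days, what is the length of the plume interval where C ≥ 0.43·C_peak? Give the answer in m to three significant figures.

1.85 m

The plume is Gaussian with σ = √(2Dt) = √(2 × 0.0588 × 4.33) = 0.7136 m.
C/C_peak = exp(−Δx²/(2σ²)) = 0.43 ⇒ Δx = σ·√(−2 ln 0.43) = 0.7136 × 1.299 = 0.9270 m.
Width = 2Δx = 1.85 m.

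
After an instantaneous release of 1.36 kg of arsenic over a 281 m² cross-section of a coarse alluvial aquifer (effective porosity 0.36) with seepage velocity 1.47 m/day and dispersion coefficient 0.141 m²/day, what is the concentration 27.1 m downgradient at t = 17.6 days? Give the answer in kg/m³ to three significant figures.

0.00207 kg/m³

For an instantaneous plane source, C(x,t) = M/(n_e·A·√(4πDt)) · exp(−(x−vt)²/(4Dt)), with n_e·A the pore (flow) area.
Plume center vt = 1.47 × 17.6 = 25.872 m, so the well at 27.1 m is 1.228 m downgradient of the peak.
√(4πDt) = 5.584 m, giving peak height M/(n_e·A·√(4πDt)) = 1.36/(0.36 × 281 × 5.584) = 0.002408 kg/m³.
(x−vt)²/(4Dt) = (1.228)²/(4 × 0.141 × 17.6) = 0.1519; exp(−0.1519) = 0.8591.
C = 0.002408 × 0.8591 = 0.00207 kg/m³.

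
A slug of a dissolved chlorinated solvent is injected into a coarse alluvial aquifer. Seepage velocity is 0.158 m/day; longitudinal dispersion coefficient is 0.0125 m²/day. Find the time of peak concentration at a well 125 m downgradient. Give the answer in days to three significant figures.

791 days

For the 1D instantaneous-source solution, setting ∂C/∂t = 0 at fixed x gives v²t² + 2Dt − x² = 0, so t = (√(D² + v²x²) − D)/v².
√(D² + v²x²) = √(0.0125² + 0.158² × 125²) = 19.75; v² = 0.024964.
t = (19.75 − 0.0125)/0.024964 = 791 days (vs. the pure-advection estimate x/v = 791 d).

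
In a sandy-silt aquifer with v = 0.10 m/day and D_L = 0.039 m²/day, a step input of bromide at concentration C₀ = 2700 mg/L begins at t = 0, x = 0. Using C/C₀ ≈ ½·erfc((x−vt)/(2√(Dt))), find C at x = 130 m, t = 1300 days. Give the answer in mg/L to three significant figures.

For a continuous step input, C/C₀ ≈ ½·erfc((x−vt)/(2√(Dt))).
vt = 0.10 × 1300 = 130 m and 2√(Dt) = 2√(0.039 × 1300) = 14.24 m.
Argument (x−vt)/(2√(Dt)) = (130 − 130)/14.24 = 0; ½·erfc(0) = 0.5000.
C = 2700 × 0.5000 = 1350 mg/L.

1350 mg/L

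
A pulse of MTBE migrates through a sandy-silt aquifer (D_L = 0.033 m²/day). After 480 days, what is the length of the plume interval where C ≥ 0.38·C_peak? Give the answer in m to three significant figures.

The plume is Gaussian with σ = √(2Dt) = √(2 × 0.033 × 480) = 5.628 m.
C/C_peak = exp(−Δx²/(2σ²)) = 0.38 ⇒ Δx = σ·√(−2 ln 0.38) = 5.628 × 1.391 = 7.829 m.
Width = 2Δx = 15.7 m.

15.7 m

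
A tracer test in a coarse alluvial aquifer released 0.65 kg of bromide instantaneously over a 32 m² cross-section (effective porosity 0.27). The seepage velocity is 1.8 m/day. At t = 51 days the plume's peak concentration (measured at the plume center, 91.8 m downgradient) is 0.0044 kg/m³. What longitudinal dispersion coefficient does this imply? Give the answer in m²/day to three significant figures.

0.456 m²/day

At the plume center C_max = M/(n_e·A·√(4πDt)), so D = M²/(4πt·(n_e·A·C_max)²).
n_e·A·C_max = 0.27 × 32 × 0.0044 = 0.03802 kg/m.
D = 0.65²/(4π × 51 × 0.03802²) = 0.456 m²/day.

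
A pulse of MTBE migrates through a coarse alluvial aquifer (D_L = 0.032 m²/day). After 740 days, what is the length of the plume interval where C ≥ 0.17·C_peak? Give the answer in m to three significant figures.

25.9 m

The plume is Gaussian with σ = √(2Dt) = √(2 × 0.032 × 740) = 6.882 m.
C/C_peak = exp(−Δx²/(2σ²)) = 0.17 ⇒ Δx = σ·√(−2 ln 0.17) = 6.882 × 1.883 = 12.96 m.
Width = 2Δx = 25.9 m.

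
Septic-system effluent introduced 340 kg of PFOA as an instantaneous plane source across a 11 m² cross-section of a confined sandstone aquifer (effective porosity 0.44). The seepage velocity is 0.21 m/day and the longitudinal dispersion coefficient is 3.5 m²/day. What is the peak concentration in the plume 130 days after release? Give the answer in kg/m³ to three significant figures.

The peak of an instantaneous 1D plume sits at x = vt; there the Gaussian factor is 1 and C_max = M/(n_e·A·√(4πDt)), where n_e·A is the pore area the mass is dissolved in.
√(4πDt) = √(4π × 3.5 × 130) = 75.62 m, so C_max = 340/(0.44 × 11 × 75.62) = 0.929 kg/m³.

0.929 kg/m³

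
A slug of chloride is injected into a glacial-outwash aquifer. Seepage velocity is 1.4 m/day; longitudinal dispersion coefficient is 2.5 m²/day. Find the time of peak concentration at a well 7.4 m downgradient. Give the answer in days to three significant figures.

4.16 days

For the 1D instantaneous-source solution, setting ∂C/∂t = 0 at fixed x gives v²t² + 2Dt − x² = 0, so t = (√(D² + v²x²) − D)/v².
√(D² + v²x²) = √(2.5² + 1.4² × 7.4²) = 10.66; v² = 1.96.
t = (10.66 − 2.5)/1.96 = 4.16 days (vs. the pure-advection estimate x/v = 5.29 d).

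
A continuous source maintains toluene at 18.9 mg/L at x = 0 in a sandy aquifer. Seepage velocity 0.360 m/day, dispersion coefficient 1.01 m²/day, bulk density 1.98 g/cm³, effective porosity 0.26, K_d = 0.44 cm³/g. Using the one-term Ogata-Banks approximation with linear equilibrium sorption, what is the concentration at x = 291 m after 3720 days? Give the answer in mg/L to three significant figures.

12.4 mg/L

Retardation factor R = 1 + ρ_b·K_d/n = 1 + 1.98 × 0.44/0.26 = 4.351.
Sorption retards both mechanisms: v_R = v/R = 0.08274 m/day, D_R = D/R = 0.2321 m²/day.
v_R·t = 0.08274 × 3720 = 307.7928 m; 2√(D_R t) = 58.77 m; argument = (291 − 307.7928)/58.77 = -0.2857.
C = C₀ × ½·erfc(-0.2857) = 18.9 × 0.6569 = 12.4 mg/L.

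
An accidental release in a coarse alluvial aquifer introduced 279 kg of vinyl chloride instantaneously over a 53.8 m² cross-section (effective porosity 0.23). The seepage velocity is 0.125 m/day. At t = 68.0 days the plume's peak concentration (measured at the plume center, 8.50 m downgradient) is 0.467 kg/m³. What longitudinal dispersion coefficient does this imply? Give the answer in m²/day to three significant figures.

2.73 m²/day

At the plume center C_max = M/(n_e·A·√(4πDt)), so D = M²/(4πt·(n_e·A·C_max)²).
n_e·A·C_max = 0.23 × 53.8 × 0.467 = 5.779 kg/m.
D = 279²/(4π × 68.0 × 5.779²) = 2.73 m²/day.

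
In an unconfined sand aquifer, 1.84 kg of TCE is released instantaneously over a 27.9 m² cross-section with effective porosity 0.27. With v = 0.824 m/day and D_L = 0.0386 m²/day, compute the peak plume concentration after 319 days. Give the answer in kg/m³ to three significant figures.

0.0196 kg/m³

The peak of an instantaneous 1D plume sits at x = vt; there the Gaussian factor is 1 and C_max = M/(n_e·A·√(4πDt)), where n_e·A is the pore area the mass is dissolved in.
√(4πDt) = √(4π × 0.0386 × 319) = 12.44 m, so C_max = 1.84/(0.27 × 27.9 × 12.44) = 0.0196 kg/m³.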